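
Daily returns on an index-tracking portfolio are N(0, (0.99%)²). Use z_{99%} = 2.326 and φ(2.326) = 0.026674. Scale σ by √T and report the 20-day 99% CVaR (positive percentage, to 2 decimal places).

11.81%

σ_{20d} = 0.99% × √20 = 4.427%.
ES multiplier = φ(z)/(1−α) = 0.026674/0.01 = 2.667.
ES = 4.427% × 2.667 = 11.807%.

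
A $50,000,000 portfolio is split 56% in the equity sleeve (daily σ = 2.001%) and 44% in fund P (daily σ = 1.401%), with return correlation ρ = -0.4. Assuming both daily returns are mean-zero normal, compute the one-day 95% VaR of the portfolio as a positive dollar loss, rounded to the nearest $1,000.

$856,000

σ_p² = 0.56²·2.001² + 0.44²·1.401² + 2·-0.4·0.56·0.44·2.001·1.401 = 1.0830 (%²).
σ_p = √1.0830 = 1.041%.
At 95%, z = 1.645.
VaR = 1.645 × 1.041% = 1.712%; on $50,000,000 that is $856,000.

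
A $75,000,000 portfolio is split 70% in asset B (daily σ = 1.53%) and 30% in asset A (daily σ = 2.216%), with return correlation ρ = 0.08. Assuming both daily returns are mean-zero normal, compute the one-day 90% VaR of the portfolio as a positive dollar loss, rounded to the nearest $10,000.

$1,250,000

σ_p² = 0.7²·1.53² + 0.3²·2.216² + 2·0.08·0.7·0.3·1.53·2.216 = 1.7029 (%²).
σ_p = √1.7029 = 1.305%.
At 90%, z = 1.282.
VaR = 1.282 × 1.305% = 1.673%; on $75,000,000 that is $1,254,750.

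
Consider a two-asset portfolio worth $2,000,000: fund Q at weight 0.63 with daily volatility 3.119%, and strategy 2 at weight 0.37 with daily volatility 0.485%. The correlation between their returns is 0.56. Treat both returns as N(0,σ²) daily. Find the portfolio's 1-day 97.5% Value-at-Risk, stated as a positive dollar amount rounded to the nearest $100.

$81,200

σ_p² = 0.63²·3.119² + 0.37²·0.485² + 2·0.56·0.63·0.37·3.119·0.485 = 4.2882 (%²).
σ_p = √4.2882 = 2.071%.
At 97.5%, z = 1.960.
VaR = 1.960 × 2.071% = 4.059%; on $2,000,000 that is $81,180.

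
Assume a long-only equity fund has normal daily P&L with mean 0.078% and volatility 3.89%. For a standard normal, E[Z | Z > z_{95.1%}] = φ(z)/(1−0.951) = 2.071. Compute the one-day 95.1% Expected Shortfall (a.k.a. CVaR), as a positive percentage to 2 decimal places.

ES = −(0.078%) + 3.89% × 2.071 = 7.978%.

7.98%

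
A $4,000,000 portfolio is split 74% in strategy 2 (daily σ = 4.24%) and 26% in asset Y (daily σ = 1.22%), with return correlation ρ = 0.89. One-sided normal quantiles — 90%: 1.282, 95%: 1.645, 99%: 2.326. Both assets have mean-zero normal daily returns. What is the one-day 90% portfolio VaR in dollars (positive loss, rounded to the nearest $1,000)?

$176,000

σ_p² = 0.74²·4.24² + 0.26²·1.22² + 2·0.89·0.74·0.26·4.24·1.22 = 11.7167 (%²).
σ_p = √11.7167 = 3.423%.
VaR = 1.282 × 3.423% = 4.388%; on $4,000,000 that is $175,520.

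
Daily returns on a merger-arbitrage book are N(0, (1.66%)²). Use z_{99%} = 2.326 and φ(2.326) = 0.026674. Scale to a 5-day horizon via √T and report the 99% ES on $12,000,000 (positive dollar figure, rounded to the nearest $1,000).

σ_{5d} = 1.66% × √5 = 3.712%.
ES multiplier = φ(z)/(1−α) = 0.026674/0.01 = 2.667.
ES = 3.712% × 2.667 = 9.900%; on $12,000,000: $1,188,000.

$1,188,000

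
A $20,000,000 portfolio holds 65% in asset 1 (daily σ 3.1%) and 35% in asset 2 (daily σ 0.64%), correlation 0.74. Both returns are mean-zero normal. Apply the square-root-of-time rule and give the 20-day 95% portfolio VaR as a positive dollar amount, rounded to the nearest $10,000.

$3,220,000

σ_p = √(0.65²·3.1² + 0.35²·0.64² + 2·0.74·0.65·0.35·3.1·0.64) = 2.186%.
σ_{20d} = 2.186% × √20 = 9.776%.
z(95%) = 1.645.
VaR = 1.645 × 9.776% = 16.082%; on $20,000,000 that is $3,216,400.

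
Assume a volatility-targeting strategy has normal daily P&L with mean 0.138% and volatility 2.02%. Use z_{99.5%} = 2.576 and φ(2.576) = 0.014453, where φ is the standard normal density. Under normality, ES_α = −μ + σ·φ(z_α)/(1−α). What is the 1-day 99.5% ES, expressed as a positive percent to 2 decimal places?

5.70%

Tail multiplier: φ(z)/(1−α) = 0.014453 / 0.005 = 2.891.
ES = −(0.138%) + 2.02% × 2.891 = 5.702%.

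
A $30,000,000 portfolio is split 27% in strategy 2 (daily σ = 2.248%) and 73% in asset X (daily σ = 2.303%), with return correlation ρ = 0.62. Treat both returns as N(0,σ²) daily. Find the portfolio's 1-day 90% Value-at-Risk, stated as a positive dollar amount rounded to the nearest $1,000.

σ_p² = 0.27²·2.248² + 0.73²·2.303² + 2·0.62·0.27·0.73·2.248·2.303 = 4.4601 (%²).
σ_p = √4.4601 = 2.112%.
At 90%, z = 1.282.
VaR = 1.282 × 2.112% = 2.708%; on $30,000,000 that is $812,400.

$812,000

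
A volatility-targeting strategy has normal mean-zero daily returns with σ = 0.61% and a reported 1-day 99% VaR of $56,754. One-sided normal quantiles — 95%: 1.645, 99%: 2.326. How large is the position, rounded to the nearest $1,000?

$4,000,000

VaR as a fraction of value: z·σ = 2.326 × 0.61% = 1.41886%.
Position = $56,754 / 0.0141886 = $3,999,972.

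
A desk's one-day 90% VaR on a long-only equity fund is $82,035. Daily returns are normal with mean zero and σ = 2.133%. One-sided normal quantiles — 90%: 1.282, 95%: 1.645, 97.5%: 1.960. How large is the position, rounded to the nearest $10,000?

$3,000,000

VaR as a fraction of value: z·σ = 1.282 × 2.133% = 2.73451%.
Position = $82,035 / 0.0273451 = $2,999,993.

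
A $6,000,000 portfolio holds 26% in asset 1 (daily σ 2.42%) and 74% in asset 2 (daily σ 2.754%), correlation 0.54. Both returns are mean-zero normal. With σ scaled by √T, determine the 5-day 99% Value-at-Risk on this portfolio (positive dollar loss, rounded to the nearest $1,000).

$760,000

σ_p = √(0.26²·2.42² + 0.74²·2.754² + 2·0.54·0.26·0.74·2.42·2.754) = 2.436%.
σ_{5d} = 2.436% × √5 = 5.447%.
z(99%) = 2.326.
VaR = 2.326 × 5.447% = 12.670%; on $6,000,000 that is $760,200.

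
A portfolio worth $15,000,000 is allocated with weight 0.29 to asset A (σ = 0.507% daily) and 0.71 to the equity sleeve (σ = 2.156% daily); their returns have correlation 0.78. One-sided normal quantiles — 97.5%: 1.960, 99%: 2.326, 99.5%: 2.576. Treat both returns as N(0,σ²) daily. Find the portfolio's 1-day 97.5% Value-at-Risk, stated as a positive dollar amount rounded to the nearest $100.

σ_p² = 0.29²·0.507² + 0.71²·2.156² + 2·0.78·0.29·0.71·0.507·2.156 = 2.7159 (%²).
σ_p = √2.7159 = 1.648%.
VaR = 1.960 × 1.648% = 3.230%; on $15,000,000 that is $484,500.

$484,500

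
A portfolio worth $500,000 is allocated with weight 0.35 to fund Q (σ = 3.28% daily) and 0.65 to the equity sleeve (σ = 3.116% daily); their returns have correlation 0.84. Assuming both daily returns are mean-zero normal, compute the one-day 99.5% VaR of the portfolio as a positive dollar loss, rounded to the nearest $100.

$39,300

σ_p² = 0.35²·3.28² + 0.65²·3.116² + 2·0.84·0.35·0.65·3.28·3.116 = 9.3264 (%²).
σ_p = √9.3264 = 3.054%.
At 99.5%, z = 2.576.
VaR = 2.576 × 3.054% = 7.867%; on $500,000 that is $39,335.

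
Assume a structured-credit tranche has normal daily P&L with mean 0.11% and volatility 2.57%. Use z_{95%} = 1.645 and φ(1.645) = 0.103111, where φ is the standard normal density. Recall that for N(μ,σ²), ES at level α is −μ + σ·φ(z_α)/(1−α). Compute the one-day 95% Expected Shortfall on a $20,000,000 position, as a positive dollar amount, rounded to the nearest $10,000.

$1,040,000

Tail multiplier: φ(z)/(1−α) = 0.103111 / 0.05 = 2.062.
ES = −(0.11%) + 2.57% × 2.062 = 5.189%.
On $20,000,000: 0.05189 × $20,000,000 = $1,037,800.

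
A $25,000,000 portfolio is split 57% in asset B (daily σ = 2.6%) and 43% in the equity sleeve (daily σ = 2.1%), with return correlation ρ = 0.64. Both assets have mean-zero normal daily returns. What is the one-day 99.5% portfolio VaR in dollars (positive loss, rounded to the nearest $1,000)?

σ_p² = 0.57²·2.6² + 0.43²·2.1² + 2·0.64·0.57·0.43·2.6·2.1 = 4.7247 (%²).
σ_p = √4.7247 = 2.174%.
At 99.5%, z = 2.576.
VaR = 2.576 × 2.174% = 5.600%; on $25,000,000 that is $1,400,000.

$1,400,000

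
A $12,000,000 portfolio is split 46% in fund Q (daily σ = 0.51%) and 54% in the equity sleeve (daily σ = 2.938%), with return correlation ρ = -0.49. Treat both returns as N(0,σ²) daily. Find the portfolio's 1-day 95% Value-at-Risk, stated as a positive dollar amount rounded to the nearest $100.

σ_p² = 0.46²·0.51² + 0.54²·2.938² + 2·-0.49·0.46·0.54·0.51·2.938 = 2.2073 (%²).
σ_p = √2.2073 = 1.486%.
At 95%, z = 1.645.
VaR = 1.645 × 1.486% = 2.444%; on $12,000,000 that is $293,280.

$293,300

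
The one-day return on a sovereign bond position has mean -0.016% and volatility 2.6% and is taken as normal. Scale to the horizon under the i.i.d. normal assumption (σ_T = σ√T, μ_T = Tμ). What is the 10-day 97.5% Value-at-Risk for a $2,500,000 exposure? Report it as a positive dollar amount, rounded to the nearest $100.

At 97.5%, z = 1.960.
σ_{10d} = 2.6% × √10 = 8.222%; μ_{10d} = 10 × -0.016% = -0.160%.
VaR = −(-0.160%) + 1.960 × 8.222% = 16.275%.
On $2,500,000: 0.16275 × $2,500,000 = $406,875.

$406,900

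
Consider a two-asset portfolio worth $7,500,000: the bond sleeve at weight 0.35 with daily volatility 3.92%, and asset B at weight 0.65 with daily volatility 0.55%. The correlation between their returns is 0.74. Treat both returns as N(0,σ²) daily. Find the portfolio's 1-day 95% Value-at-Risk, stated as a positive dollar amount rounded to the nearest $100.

σ_p² = 0.35²·3.92² + 0.65²·0.55² + 2·0.74·0.35·0.65·3.92·0.55 = 2.7361 (%²).
σ_p = √2.7361 = 1.654%.
At 95%, z = 1.645.
VaR = 1.645 × 1.654% = 2.721%; on $7,500,000 that is $204,075.

$204,100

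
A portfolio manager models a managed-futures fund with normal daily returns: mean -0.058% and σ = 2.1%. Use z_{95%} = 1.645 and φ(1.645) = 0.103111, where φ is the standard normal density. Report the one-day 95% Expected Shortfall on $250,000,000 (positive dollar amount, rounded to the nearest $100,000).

Tail multiplier: φ(z)/(1−α) = 0.103111 / 0.05 = 2.062.
ES = −(-0.058%) + 2.1% × 2.062 = 4.388%.
On $250,000,000: 0.04388 × $250,000,000 = $10,970,000.

$11,000,000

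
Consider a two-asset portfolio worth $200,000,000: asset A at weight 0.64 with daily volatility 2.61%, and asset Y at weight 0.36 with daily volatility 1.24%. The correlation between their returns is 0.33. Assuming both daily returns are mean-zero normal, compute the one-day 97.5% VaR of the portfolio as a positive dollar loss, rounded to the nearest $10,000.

$7,310,000

σ_p² = 0.64²·2.61² + 0.36²·1.24² + 2·0.33·0.64·0.36·2.61·1.24 = 3.4816 (%²).
σ_p = √3.4816 = 1.866%.
At 97.5%, z = 1.960.
VaR = 1.960 × 1.866% = 3.657%; on $200,000,000 that is $7,314,000.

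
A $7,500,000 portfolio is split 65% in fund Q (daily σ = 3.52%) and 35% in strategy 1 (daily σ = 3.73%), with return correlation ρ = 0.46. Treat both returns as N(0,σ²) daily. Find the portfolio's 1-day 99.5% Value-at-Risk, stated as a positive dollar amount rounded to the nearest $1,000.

σ_p² = 0.65²·3.52² + 0.35²·3.73² + 2·0.46·0.65·0.35·3.52·3.73 = 9.6873 (%²).
σ_p = √9.6873 = 3.112%.
At 99.5%, z = 2.576.
VaR = 2.576 × 3.112% = 8.017%; on $7,500,000 that is $601,275.

$601,000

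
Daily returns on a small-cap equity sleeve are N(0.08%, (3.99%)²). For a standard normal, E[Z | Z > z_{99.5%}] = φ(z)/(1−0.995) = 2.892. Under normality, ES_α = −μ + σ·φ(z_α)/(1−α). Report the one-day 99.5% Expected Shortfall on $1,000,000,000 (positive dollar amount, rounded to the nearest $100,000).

$114,600,000

ES = −(0.08%) + 3.99% × 2.892 = 11.459%.
On $1,000,000,000: 0.11459 × $1,000,000,000 = $114,590,000.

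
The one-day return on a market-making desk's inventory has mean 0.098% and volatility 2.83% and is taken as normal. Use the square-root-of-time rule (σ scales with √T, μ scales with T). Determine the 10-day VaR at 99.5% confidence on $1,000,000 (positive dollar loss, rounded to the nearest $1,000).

$221,000

At 99.5%, z = 2.576.
σ_{10d} = 2.83% × √10 = 8.949%; μ_{10d} = 10 × 0.098% = 0.980%.
VaR = −(0.980%) + 2.576 × 8.949% = 22.073%.
On $1,000,000: 0.22073 × $1,000,000 = $220,730.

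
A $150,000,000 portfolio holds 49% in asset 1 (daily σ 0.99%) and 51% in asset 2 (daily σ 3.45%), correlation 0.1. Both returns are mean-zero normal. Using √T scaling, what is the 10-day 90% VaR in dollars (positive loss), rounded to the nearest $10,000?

$11,380,000

σ_p = √(0.49²·0.99² + 0.51²·3.45² + 2·0.1·0.49·0.51·0.99·3.45) = 1.871%.
σ_{10d} = 1.871% × √10 = 5.917%.
z(90%) = 1.282.
VaR = 1.282 × 5.917% = 7.586%; on $150,000,000 that is $11,379,000.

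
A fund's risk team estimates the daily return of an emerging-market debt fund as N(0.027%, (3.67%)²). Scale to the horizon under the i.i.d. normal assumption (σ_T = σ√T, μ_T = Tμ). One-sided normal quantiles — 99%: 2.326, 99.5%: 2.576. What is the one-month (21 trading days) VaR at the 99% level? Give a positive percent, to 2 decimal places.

38.55%

σ_{21d} = 3.67% × √21 = 16.818%; μ_{21d} = 21 × 0.027% = 0.567%.
VaR = −(0.567%) + 2.326 × 16.818% = 38.552%.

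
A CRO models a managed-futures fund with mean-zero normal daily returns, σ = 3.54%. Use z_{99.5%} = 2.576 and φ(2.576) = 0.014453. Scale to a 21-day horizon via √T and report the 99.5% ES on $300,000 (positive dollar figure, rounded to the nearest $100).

σ_{21d} = 3.54% × √21 = 16.222%.
ES multiplier = φ(z)/(1−α) = 0.014453/0.005 = 2.891.
ES = 16.222% × 2.891 = 46.898%; on $300,000: $140,694.

$140,700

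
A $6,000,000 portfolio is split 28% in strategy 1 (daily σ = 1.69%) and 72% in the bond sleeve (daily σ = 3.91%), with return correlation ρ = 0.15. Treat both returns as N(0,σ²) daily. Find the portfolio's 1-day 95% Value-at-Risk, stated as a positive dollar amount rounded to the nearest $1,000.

$289,000

σ_p² = 0.28²·1.69² + 0.72²·3.91² + 2·0.15·0.28·0.72·1.69·3.91 = 8.5489 (%²).
σ_p = √8.5489 = 2.924%.
At 95%, z = 1.645.
VaR = 1.645 × 2.924% = 4.810%; on $6,000,000 that is $288,600.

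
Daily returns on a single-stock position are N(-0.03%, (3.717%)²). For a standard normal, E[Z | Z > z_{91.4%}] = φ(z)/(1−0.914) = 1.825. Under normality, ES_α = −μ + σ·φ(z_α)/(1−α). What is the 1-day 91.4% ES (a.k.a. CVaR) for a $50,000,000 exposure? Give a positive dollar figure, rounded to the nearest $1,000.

ES = −(-0.03%) + 3.717% × 1.825 = 6.814%.
On $50,000,000: 0.06814 × $50,000,000 = $3,407,000.

$3,407,000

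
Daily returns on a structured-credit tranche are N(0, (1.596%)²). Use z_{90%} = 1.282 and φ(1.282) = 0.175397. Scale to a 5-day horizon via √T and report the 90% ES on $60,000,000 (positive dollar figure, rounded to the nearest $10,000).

$3,760,000

σ_{5d} = 1.596% × √5 = 3.569%.
ES multiplier = φ(z)/(1−α) = 0.175397/0.1 = 1.754.
ES = 3.569% × 1.754 = 6.260%; on $60,000,000: $3,756,000.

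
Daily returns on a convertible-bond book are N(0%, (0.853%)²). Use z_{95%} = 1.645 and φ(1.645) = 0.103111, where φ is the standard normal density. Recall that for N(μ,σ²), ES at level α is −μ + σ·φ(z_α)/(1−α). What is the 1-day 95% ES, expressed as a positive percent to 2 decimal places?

1.76%

Tail multiplier: φ(z)/(1−α) = 0.103111 / 0.05 = 2.062.
ES = 0.853% × 2.062 = 1.759%.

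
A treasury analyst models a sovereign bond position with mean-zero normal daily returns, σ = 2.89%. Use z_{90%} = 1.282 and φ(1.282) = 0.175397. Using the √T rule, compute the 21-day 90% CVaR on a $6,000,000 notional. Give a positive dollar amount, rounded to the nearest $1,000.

σ_{21d} = 2.89% × √21 = 13.244%.
ES multiplier = φ(z)/(1−α) = 0.175397/0.1 = 1.754.
ES = 13.244% × 1.754 = 23.230%; on $6,000,000: $1,393,800.

$1,394,000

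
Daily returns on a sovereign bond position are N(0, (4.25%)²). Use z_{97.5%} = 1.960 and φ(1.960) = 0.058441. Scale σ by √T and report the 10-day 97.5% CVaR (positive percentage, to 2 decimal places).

σ_{10d} = 4.25% × √10 = 13.440%.
ES multiplier = φ(z)/(1−α) = 0.058441/0.025 = 2.338.
ES = 13.440% × 2.338 = 31.423%.

31.42%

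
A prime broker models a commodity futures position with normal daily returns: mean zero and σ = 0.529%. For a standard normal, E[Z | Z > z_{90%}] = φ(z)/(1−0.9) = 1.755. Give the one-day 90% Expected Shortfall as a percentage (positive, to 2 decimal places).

0.93%

ES = 0.529% × 1.755 = 0.928%.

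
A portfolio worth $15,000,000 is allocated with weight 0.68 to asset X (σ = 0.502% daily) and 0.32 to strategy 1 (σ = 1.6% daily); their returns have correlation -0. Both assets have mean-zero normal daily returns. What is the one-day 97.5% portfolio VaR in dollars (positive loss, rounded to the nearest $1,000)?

$181,000

σ_p² = 0.68²·0.502² + 0.32²·1.6² + 2·-0·0.68·0.32·0.502·1.6 = 0.3787 (%²).
σ_p = √0.3787 = 0.615%.
At 97.5%, z = 1.960.
VaR = 1.960 × 0.615% = 1.205%; on $15,000,000 that is $180,750.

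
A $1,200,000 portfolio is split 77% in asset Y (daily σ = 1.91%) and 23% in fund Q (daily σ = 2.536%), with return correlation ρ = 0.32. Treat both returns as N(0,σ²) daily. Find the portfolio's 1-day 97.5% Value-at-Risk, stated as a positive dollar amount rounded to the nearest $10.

σ_p² = 0.77²·1.91² + 0.23²·2.536² + 2·0.32·0.77·0.23·1.91·2.536 = 3.0522 (%²).
σ_p = √3.0522 = 1.747%.
At 97.5%, z = 1.960.
VaR = 1.960 × 1.747% = 3.424%; on $1,200,000 that is $41,088.

$41,090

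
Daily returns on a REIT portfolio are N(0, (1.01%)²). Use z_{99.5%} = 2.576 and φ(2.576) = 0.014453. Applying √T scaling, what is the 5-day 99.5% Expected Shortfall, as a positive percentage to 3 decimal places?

6.528%

σ_{5d} = 1.01% × √5 = 2.258%.
ES multiplier = φ(z)/(1−α) = 0.014453/0.005 = 2.891.
ES = 2.258% × 2.891 = 6.528%.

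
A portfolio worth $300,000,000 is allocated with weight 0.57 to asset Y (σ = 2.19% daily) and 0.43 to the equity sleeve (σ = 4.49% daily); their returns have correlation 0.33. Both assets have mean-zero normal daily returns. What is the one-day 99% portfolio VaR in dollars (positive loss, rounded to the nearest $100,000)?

$18,300,000

σ_p² = 0.57²·2.19² + 0.43²·4.49² + 2·0.33·0.57·0.43·2.19·4.49 = 6.8765 (%²).
σ_p = √6.8765 = 2.622%.
At 99%, z = 2.326.
VaR = 2.326 × 2.622% = 6.099%; on $300,000,000 that is $18,297,000.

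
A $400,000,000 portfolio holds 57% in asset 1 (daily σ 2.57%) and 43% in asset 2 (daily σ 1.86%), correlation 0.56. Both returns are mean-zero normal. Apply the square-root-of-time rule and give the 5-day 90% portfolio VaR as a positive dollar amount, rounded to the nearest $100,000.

σ_p = √(0.57²·2.57² + 0.43²·1.86² + 2·0.56·0.57·0.43·2.57·1.86) = 2.024%.
σ_{5d} = 2.024% × √5 = 4.526%.
z(90%) = 1.282.
VaR = 1.282 × 4.526% = 5.802%; on $400,000,000 that is $23,208,000.

$23,200,000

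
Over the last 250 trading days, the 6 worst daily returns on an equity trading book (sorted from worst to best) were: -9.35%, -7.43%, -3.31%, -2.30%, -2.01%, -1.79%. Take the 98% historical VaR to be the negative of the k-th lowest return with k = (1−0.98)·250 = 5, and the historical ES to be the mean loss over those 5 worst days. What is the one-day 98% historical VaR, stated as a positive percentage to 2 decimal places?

2.01%

k = 5; the 5th lowest return is -2.01%, so VaR = 2.01%.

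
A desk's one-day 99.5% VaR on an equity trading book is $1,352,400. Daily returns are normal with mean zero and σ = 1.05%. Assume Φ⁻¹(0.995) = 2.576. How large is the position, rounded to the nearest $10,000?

VaR as a fraction of value: z·σ = 2.576 × 1.05% = 2.7048%.
Position = $1,352,400 / 0.027048 = $50,000,000.

$50,000,000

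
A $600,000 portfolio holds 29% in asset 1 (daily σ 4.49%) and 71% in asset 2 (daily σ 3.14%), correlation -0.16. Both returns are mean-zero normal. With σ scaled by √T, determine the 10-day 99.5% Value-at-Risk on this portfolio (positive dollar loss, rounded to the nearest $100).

σ_p = √(0.29²·4.49² + 0.71²·3.14² + 2·-0.16·0.29·0.71·4.49·3.14) = 2.395%.
σ_{10d} = 2.395% × √10 = 7.574%.
z(99.5%) = 2.576.
VaR = 2.576 × 7.574% = 19.511%; on $600,000 that is $117,066.

$117,100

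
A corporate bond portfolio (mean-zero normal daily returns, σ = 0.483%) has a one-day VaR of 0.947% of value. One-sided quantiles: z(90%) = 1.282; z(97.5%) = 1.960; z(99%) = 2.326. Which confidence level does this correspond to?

97.5%

Implied z = VaR/σ = 0.947 / 0.483 = 1.961.
This matches z(97.5%) = 1.960.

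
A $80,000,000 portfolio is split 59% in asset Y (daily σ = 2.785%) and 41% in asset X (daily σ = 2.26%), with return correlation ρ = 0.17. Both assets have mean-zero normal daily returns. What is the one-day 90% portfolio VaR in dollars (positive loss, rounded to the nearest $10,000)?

$2,070,000

σ_p² = 0.59²·2.785² + 0.41²·2.26² + 2·0.17·0.59·0.41·2.785·2.26 = 4.0762 (%²).
σ_p = √4.0762 = 2.019%.
At 90%, z = 1.282.
VaR = 1.282 × 2.019% = 2.588%; on $80,000,000 that is $2,070,400.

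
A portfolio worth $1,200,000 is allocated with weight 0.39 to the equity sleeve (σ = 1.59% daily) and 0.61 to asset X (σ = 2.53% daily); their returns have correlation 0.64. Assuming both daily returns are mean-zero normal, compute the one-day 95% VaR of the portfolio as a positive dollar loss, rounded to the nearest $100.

$39,400

σ_p² = 0.39²·1.59² + 0.61²·2.53² + 2·0.64·0.39·0.61·1.59·2.53 = 3.9913 (%²).
σ_p = √3.9913 = 1.998%.
At 95%, z = 1.645.
VaR = 1.645 × 1.998% = 3.287%; on $1,200,000 that is $39,444.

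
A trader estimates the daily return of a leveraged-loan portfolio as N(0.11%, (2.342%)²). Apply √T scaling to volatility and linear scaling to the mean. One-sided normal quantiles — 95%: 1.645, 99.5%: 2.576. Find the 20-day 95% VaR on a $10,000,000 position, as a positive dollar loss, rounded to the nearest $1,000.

σ_{20d} = 2.342% × √20 = 10.474%; μ_{20d} = 20 × 0.11% = 2.200%.
VaR = −(2.200%) + 1.645 × 10.474% = 15.030%.
On $10,000,000: 0.15030 × $10,000,000 = $1,503,000.

$1,503,000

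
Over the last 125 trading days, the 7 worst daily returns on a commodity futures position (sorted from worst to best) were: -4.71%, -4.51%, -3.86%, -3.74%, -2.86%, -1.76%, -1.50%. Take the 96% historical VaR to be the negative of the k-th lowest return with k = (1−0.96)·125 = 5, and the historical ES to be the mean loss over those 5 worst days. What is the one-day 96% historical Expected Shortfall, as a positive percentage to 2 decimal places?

The 5 worst returns sum to -19.68%.
ES = −(-19.68%) / 5 = 3.936% ≈ 3.94%.

3.94%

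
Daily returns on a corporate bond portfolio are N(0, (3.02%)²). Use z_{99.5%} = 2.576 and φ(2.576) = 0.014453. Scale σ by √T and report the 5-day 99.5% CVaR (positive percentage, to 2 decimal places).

19.52%

σ_{5d} = 3.02% × √5 = 6.753%.
ES multiplier = φ(z)/(1−α) = 0.014453/0.005 = 2.891.
ES = 6.753% × 2.891 = 19.523%.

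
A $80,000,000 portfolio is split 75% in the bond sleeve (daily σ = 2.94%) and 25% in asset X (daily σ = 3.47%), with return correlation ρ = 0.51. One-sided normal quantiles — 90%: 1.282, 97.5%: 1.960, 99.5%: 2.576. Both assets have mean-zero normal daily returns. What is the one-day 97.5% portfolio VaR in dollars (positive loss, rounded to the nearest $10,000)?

σ_p² = 0.75²·2.94² + 0.25²·3.47² + 2·0.51·0.75·0.25·2.94·3.47 = 7.5657 (%²).
σ_p = √7.5657 = 2.751%.
VaR = 1.960 × 2.751% = 5.392%; on $80,000,000 that is $4,313,600.

$4,310,000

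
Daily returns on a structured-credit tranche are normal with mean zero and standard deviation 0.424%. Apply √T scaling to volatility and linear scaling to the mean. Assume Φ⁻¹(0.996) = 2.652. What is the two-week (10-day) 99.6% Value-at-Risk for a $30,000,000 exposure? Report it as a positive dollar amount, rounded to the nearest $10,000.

σ_{10d} = 0.424% × √10 = 1.341%.
VaR = 2.652 × 1.341% = 3.556%.
On $30,000,000: 0.03556 × $30,000,000 = $1,066,800.

$1,070,000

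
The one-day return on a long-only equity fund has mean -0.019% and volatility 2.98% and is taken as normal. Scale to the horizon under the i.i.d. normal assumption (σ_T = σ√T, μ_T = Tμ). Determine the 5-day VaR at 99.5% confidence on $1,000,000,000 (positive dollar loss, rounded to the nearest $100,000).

$172,600,000

At 99.5%, z = 2.576.
σ_{5d} = 2.98% × √5 = 6.663%; μ_{5d} = 5 × -0.019% = -0.095%.
VaR = −(-0.095%) + 2.576 × 6.663% = 17.259%.
On $1,000,000,000: 0.17259 × $1,000,000,000 = $172,590,000.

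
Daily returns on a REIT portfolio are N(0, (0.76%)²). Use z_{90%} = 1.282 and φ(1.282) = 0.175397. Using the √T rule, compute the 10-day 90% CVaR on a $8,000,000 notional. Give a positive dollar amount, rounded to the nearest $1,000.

$337,000

σ_{10d} = 0.76% × √10 = 2.403%.
ES multiplier = φ(z)/(1−α) = 0.175397/0.1 = 1.754.
ES = 2.403% × 1.754 = 4.215%; on $8,000,000: $337,200.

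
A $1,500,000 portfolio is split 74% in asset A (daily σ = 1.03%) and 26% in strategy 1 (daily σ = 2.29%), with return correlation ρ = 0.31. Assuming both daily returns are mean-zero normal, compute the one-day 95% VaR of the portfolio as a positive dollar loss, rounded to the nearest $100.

σ_p² = 0.74²·1.03² + 0.26²·2.29² + 2·0.31·0.74·0.26·1.03·2.29 = 1.2168 (%²).
σ_p = √1.2168 = 1.103%.
At 95%, z = 1.645.
VaR = 1.645 × 1.103% = 1.814%; on $1,500,000 that is $27,210.

$27,200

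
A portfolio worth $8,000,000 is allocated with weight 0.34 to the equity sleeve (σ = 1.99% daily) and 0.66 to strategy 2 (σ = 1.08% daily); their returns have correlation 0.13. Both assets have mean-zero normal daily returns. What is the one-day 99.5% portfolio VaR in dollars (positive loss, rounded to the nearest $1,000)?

$215,000

σ_p² = 0.34²·1.99² + 0.66²·1.08² + 2·0.13·0.34·0.66·1.99·1.08 = 1.0913 (%²).
σ_p = √1.0913 = 1.045%.
At 99.5%, z = 2.576.
VaR = 2.576 × 1.045% = 2.692%; on $8,000,000 that is $215,360.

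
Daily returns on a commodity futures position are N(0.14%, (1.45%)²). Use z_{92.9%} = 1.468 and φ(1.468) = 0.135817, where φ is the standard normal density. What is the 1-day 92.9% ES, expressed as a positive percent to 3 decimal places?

Tail multiplier: φ(z)/(1−α) = 0.135817 / 0.071 = 1.913.
ES = −(0.14%) + 1.45% × 1.913 = 2.634%.

2.634%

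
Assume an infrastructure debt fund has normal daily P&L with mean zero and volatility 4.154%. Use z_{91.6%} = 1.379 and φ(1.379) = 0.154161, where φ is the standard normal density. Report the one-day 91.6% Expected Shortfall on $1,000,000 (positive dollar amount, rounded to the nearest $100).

Tail multiplier: φ(z)/(1−α) = 0.154161 / 0.084 = 1.835.
ES = 4.154% × 1.835 = 7.623%.
On $1,000,000: 0.07623 × $1,000,000 = $76,230.

$76,200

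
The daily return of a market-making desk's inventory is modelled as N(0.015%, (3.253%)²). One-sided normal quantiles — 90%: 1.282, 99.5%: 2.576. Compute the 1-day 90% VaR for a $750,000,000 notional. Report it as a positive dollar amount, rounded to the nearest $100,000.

$31,200,000

VaR = −μ + z·σ = −(0.015%) + 1.282 × 3.253% = 4.155%.
On $750,000,000: 0.04155 × $750,000,000 = $31,162,500.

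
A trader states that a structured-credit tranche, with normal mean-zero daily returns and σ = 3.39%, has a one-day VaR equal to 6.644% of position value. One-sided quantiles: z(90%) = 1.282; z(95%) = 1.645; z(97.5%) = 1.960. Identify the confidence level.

97.5%

Implied z = VaR/σ = 6.644 / 3.39 = 1.960.
This matches z(97.5%) = 1.960.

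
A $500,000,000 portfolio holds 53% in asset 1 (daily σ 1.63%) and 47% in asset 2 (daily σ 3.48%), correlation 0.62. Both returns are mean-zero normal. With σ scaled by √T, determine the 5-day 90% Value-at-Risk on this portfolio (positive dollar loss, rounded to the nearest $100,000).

$32,600,000

σ_p = √(0.53²·1.63² + 0.47²·3.48² + 2·0.62·0.53·0.47·1.63·3.48) = 2.275%.
σ_{5d} = 2.275% × √5 = 5.087%.
z(90%) = 1.282.
VaR = 1.282 × 5.087% = 6.522%; on $500,000,000 that is $32,610,000.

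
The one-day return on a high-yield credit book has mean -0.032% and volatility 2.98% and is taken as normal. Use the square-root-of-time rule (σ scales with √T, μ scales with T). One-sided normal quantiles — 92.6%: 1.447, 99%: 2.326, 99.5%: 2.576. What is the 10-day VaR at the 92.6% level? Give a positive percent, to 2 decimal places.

σ_{10d} = 2.98% × √10 = 9.424%; μ_{10d} = 10 × -0.032% = -0.320%.
VaR = −(-0.320%) + 1.447 × 9.424% = 13.957%.

13.96%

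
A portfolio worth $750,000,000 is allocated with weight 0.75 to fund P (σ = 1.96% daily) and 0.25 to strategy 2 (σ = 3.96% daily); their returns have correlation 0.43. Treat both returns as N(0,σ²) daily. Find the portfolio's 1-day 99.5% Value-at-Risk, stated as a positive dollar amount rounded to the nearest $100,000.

σ_p² = 0.75²·1.96² + 0.25²·3.96² + 2·0.43·0.75·0.25·1.96·3.96 = 4.3926 (%²).
σ_p = √4.3926 = 2.096%.
At 99.5%, z = 2.576.
VaR = 2.576 × 2.096% = 5.399%; on $750,000,000 that is $40,492,500.

$40,500,000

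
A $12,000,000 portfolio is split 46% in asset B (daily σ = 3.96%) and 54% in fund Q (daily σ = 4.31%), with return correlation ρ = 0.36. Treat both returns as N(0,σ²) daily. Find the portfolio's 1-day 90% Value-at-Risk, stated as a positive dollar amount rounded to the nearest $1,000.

$528,000

σ_p² = 0.46²·3.96² + 0.54²·4.31² + 2·0.36·0.46·0.54·3.96·4.31 = 11.7875 (%²).
σ_p = √11.7875 = 3.433%.
At 90%, z = 1.282.
VaR = 1.282 × 3.433% = 4.401%; on $12,000,000 that is $528,120.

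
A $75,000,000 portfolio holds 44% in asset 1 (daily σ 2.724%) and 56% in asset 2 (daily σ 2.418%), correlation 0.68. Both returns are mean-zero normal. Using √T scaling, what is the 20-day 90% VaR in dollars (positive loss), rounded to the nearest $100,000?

$10,100,000

σ_p = √(0.44²·2.724² + 0.56²·2.418² + 2·0.68·0.44·0.56·2.724·2.418) = 2.340%.
σ_{20d} = 2.340% × √20 = 10.465%.
z(90%) = 1.282.
VaR = 1.282 × 10.465% = 13.416%; on $75,000,000 that is $10,062,000.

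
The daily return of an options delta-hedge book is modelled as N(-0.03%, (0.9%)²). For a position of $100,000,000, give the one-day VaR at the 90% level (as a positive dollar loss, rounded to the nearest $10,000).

At 90% one-sided, z = 1.282.
VaR = −μ + z·σ = −(-0.03%) + 1.282 × 0.9% = 1.184%.
On $100,000,000: 0.01184 × $100,000,000 = $1,184,000.

$1,180,000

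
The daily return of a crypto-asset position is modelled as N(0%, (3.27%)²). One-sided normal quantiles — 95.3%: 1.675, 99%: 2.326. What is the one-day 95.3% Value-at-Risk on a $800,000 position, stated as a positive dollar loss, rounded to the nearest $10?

$43,820

VaR = z·σ = 1.675 × 3.27% = 5.477%.
On $800,000: 0.05477 × $800,000 = $43,816.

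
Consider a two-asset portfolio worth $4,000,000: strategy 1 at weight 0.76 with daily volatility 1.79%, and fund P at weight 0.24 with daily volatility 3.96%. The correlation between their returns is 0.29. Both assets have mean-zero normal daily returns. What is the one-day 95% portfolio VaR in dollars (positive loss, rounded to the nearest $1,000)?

σ_p² = 0.76²·1.79² + 0.24²·3.96² + 2·0.29·0.76·0.24·1.79·3.96 = 3.5038 (%²).
σ_p = √3.5038 = 1.872%.
At 95%, z = 1.645.
VaR = 1.645 × 1.872% = 3.079%; on $4,000,000 that is $123,160.

$123,000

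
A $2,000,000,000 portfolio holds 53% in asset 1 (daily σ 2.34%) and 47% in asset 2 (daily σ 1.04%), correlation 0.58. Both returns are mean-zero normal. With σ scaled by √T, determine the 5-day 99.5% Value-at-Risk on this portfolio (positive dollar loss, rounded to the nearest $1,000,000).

σ_p = √(0.53²·2.34² + 0.47²·1.04² + 2·0.58·0.53·0.47·2.34·1.04) = 1.575%.
σ_{5d} = 1.575% × √5 = 3.522%.
z(99.5%) = 2.576.
VaR = 2.576 × 3.522% = 9.073%; on $2,000,000,000 that is $181,460,000.

$181,000,000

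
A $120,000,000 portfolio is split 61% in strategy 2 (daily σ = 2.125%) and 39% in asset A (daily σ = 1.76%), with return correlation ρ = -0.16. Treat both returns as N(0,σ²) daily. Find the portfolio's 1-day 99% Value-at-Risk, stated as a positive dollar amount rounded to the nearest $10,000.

$3,810,000

σ_p² = 0.61²·2.125² + 0.39²·1.76² + 2·-0.16·0.61·0.39·2.125·1.76 = 1.8667 (%²).
σ_p = √1.8667 = 1.366%.
At 99%, z = 2.326.
VaR = 2.326 × 1.366% = 3.177%; on $120,000,000 that is $3,812,400.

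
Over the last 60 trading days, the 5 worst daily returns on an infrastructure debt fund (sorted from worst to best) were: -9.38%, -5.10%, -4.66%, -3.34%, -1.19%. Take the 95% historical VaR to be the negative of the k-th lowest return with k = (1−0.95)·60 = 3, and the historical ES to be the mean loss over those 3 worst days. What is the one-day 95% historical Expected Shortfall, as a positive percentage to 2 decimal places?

6.38%

The 3 worst returns sum to -19.14%.
ES = −(-19.14%) / 3 = 6.38%.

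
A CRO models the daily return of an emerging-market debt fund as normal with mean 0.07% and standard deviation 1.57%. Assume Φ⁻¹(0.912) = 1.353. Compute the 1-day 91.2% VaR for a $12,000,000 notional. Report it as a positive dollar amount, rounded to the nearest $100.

$246,500

VaR = −μ + z·σ = −(0.07%) + 1.353 × 1.57% = 2.054%.
On $12,000,000: 0.02054 × $12,000,000 = $246,480.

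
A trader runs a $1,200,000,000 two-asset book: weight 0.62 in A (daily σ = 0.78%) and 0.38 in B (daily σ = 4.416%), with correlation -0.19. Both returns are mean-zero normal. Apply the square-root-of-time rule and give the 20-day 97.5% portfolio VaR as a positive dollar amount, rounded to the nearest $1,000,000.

σ_p = √(0.62²·0.78² + 0.38²·4.416² + 2·-0.19·0.62·0.38·0.78·4.416) = 1.656%.
σ_{20d} = 1.656% × √20 = 7.406%.
z(97.5%) = 1.960.
VaR = 1.960 × 7.406% = 14.516%; on $1,200,000,000 that is $174,192,000.

$174,000,000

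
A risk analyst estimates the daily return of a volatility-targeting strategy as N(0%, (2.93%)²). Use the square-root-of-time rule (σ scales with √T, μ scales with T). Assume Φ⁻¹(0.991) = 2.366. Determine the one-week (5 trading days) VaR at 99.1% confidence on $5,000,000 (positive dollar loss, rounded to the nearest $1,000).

σ_{5d} = 2.93% × √5 = 6.552%.
VaR = 2.366 × 6.552% = 15.502%.
On $5,000,000: 0.15502 × $5,000,000 = $775,100.

$775,000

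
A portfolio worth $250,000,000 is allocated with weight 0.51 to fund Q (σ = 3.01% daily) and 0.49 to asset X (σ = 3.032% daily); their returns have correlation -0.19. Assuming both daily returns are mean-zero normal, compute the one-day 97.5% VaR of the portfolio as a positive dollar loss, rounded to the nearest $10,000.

σ_p² = 0.51²·3.01² + 0.49²·3.032² + 2·-0.19·0.51·0.49·3.01·3.032 = 3.6971 (%²).
σ_p = √3.6971 = 1.923%.
At 97.5%, z = 1.960.
VaR = 1.960 × 1.923% = 3.769%; on $250,000,000 that is $9,422,500.

$9,420,000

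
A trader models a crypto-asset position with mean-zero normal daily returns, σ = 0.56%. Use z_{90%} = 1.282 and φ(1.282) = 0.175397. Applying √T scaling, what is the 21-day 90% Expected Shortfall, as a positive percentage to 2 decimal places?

σ_{21d} = 0.56% × √21 = 2.566%.
ES multiplier = φ(z)/(1−α) = 0.175397/0.1 = 1.754.
ES = 2.566% × 1.754 = 4.501%.

4.50%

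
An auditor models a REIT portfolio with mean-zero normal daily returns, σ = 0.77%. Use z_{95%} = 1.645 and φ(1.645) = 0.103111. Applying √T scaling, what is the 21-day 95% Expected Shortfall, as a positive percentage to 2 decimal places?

σ_{21d} = 0.77% × √21 = 3.529%.
ES multiplier = φ(z)/(1−α) = 0.103111/0.05 = 2.062.
ES = 3.529% × 2.062 = 7.277%.

7.28%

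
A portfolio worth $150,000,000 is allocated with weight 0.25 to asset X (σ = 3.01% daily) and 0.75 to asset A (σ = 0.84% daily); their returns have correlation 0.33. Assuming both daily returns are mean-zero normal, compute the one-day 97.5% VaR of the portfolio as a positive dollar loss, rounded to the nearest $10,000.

$3,320,000

σ_p² = 0.25²·3.01² + 0.75²·0.84² + 2·0.33·0.25·0.75·3.01·0.84 = 1.2760 (%²).
σ_p = √1.2760 = 1.130%.
At 97.5%, z = 1.960.
VaR = 1.960 × 1.130% = 2.215%; on $150,000,000 that is $3,322,500.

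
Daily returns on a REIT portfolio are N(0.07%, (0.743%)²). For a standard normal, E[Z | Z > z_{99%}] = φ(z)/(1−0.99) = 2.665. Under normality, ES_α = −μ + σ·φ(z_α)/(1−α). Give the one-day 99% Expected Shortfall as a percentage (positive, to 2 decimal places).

ES = −(0.07%) + 0.743% × 2.665 = 1.910%.

1.91%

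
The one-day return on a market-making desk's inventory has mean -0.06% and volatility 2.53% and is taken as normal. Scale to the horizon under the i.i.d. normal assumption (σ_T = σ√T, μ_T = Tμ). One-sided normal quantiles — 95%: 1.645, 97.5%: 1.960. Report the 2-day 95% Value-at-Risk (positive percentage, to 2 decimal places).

6.01%

σ_{2d} = 2.53% × √2 = 3.578%; μ_{2d} = 2 × -0.06% = -0.120%.
VaR = −(-0.120%) + 1.645 × 3.578% = 6.006%.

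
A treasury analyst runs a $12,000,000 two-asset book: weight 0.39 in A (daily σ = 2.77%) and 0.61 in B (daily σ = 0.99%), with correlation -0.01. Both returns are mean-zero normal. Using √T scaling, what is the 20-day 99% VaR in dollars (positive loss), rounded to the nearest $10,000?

σ_p = √(0.39²·2.77² + 0.61²·0.99² + 2·-0.01·0.39·0.61·2.77·0.99) = 1.232%.
σ_{20d} = 1.232% × √20 = 5.510%.
z(99%) = 2.326.
VaR = 2.326 × 5.510% = 12.816%; on $12,000,000 that is $1,537,920.

$1,540,000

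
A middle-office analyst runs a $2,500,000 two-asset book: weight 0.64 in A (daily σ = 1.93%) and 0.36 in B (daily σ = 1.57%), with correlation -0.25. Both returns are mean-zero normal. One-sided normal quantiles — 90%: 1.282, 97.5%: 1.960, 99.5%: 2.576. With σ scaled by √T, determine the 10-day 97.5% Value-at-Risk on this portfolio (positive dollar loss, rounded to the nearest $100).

$189,500

σ_p = √(0.64²·1.93² + 0.36²·1.57² + 2·-0.25·0.64·0.36·1.93·1.57) = 1.223%.
σ_{10d} = 1.223% × √10 = 3.867%.
VaR = 1.960 × 3.867% = 7.579%; on $2,500,000 that is $189,475.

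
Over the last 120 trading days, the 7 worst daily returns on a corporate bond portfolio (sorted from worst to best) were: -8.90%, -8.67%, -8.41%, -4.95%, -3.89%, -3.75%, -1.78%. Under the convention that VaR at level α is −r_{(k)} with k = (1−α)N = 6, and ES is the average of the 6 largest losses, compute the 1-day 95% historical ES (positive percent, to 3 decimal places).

The 6 worst returns sum to -38.57%.
ES = −(-38.57%) / 6 = 6.4283…% ≈ 6.428%.

6.428%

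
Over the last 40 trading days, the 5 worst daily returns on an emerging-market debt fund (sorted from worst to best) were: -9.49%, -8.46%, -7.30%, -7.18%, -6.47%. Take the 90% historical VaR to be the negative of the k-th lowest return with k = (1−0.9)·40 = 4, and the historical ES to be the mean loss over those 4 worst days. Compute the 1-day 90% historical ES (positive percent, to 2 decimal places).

The 4 worst returns sum to -32.43%.
ES = −(-32.43%) / 4 = 8.1075% ≈ 8.11%.

8.11%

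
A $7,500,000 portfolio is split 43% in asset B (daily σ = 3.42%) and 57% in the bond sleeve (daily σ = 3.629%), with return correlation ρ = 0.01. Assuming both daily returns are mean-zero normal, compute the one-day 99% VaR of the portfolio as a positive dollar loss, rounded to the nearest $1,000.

$445,000

σ_p² = 0.43²·3.42² + 0.57²·3.629² + 2·0.01·0.43·0.57·3.42·3.629 = 6.5023 (%²).
σ_p = √6.5023 = 2.550%.
At 99%, z = 2.326.
VaR = 2.326 × 2.550% = 5.931%; on $7,500,000 that is $444,825.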